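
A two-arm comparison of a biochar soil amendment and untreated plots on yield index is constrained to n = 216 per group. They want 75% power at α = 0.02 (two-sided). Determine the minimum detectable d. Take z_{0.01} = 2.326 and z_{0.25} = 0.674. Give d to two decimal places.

For two independent groups of n = 216 each: d_min = (z_{α/2} + z_β)·√(2/n).
z-sum = 2.326 + 0.674 = 3.000.
d_min = 3.000 × √(2/216) = 3.000 × 0.0962 = 0.289.

d_min ≈ 0.29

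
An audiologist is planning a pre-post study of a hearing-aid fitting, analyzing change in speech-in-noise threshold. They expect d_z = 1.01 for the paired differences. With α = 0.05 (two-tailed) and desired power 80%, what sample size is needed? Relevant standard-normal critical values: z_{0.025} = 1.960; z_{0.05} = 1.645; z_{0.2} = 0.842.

For a paired (one-sample on differences) test: n = ((z_{α/2} + z_β) / d)².
z_{α/2} + z_β = 1.960 + 0.842 = 2.802.
n = (2.802 / 1.01)² = 2.774² = 7.70.
Round up.

n = 8 pairs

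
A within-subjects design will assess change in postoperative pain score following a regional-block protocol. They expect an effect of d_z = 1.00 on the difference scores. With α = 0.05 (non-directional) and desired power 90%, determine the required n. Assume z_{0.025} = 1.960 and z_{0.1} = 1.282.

For a paired (one-sample on differences) test: n = ((z_{α/2} + z_β) / d)².
z_{α/2} + z_β = 1.960 + 1.282 = 3.242.
n = (3.242 / 1.00)² = 3.242² = 10.51.
Round up.

n = 11 pairs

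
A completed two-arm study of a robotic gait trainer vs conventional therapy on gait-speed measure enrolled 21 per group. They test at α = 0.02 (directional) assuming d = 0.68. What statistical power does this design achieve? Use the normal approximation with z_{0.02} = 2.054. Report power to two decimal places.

For two equal groups, power = Φ(d·√(n/2) − z_{α}).
d·√(n/2) = 0.68 × √(21/2) = 0.68 × 3.240 = 2.203.
z_β = 2.203 − 2.054 = 0.149.
Power = Φ(0.149) = 0.559.

power ≈ 0.56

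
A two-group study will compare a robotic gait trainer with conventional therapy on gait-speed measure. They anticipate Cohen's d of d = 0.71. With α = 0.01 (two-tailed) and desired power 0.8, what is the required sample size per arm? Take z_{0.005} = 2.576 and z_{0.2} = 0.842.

For two independent groups with equal n: n = 2·((z_{α/2} + z_β) / d)².
z_{α/2} + z_β = 2.576 + 0.842 = 3.418.
n = 2 × (3.418 / 0.71)² = 2 × 4.814² = 2 × 23.18 = 46.4.
Round up to the next whole participant.

n = 47 per group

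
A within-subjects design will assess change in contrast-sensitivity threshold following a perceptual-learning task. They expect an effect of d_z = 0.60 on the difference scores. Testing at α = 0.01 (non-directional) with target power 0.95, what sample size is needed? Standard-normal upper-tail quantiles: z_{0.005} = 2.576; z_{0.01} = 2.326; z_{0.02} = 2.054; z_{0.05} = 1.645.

n = 50 pairs

For a paired (one-sample on differences) test: n = ((z_{α/2} + z_β) / d)².
z_{α/2} + z_β = 2.576 + 1.645 = 4.221.
n = (4.221 / 0.60)² = 7.035² = 49.49.
Round up.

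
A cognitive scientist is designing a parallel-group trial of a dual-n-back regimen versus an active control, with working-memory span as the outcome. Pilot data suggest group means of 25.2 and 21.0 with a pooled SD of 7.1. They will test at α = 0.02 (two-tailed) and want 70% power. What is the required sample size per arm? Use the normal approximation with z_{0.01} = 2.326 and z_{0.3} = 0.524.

Cohen's d = |M₁ − M₂| / SD_pooled = |25.2 − 21.0| / 7.1 = 4.2 / 7.1 = 0.592.
For two independent groups with equal n: n = 2·((z_{α/2} + z_β) / d)².
z_{α/2} + z_β = 2.326 + 0.524 = 2.850.
n = 2 × (2.850 / 0.592)² = 2 × 4.814² = 2 × 23.18 = 46.4.
Round up to the next whole participant.

n = 47 per group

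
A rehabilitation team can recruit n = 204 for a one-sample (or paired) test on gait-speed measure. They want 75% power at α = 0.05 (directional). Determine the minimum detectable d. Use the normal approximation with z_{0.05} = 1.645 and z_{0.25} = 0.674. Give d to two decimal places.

For a single sample (or paired design) of n = 204: d_min = (z_{α} + z_β)/√n.
z-sum = 1.645 + 0.674 = 2.319.
d_min = 2.319 / √204 = 2.319 / 14.283 = 0.162.

d_min ≈ 0.16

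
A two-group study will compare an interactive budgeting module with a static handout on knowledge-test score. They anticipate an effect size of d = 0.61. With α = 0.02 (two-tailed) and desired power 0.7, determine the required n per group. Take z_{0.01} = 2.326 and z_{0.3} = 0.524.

n = 44 per group

For two independent groups with equal n: n = 2·((z_{α/2} + z_β) / d)².
z_{α/2} + z_β = 2.326 + 0.524 = 2.850.
n = 2 × (2.850 / 0.61)² = 2 × 4.672² = 2 × 21.83 = 43.7.
Round up to the next whole participant.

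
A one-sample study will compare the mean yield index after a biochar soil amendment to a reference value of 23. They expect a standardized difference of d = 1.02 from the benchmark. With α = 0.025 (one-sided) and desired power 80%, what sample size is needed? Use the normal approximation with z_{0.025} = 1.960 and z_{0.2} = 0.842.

For a one-sample test: n = ((z_{α} + z_β) / d)².
z_{α} + z_β = 1.960 + 0.842 = 2.802.
n = (2.802 / 1.02)² = 2.747² = 7.55.
Round up.

n = 8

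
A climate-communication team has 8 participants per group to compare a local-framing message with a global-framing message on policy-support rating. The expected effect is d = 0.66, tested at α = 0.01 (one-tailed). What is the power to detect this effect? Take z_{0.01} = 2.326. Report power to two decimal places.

power ≈ 0.16

For two equal groups, power = Φ(d·√(n/2) − z_{α}).
d·√(n/2) = 0.66 × √(8/2) = 0.66 × 2.000 = 1.320.
z_β = 1.320 − 2.326 = -1.006.
Power = Φ(-1.006) = 0.157.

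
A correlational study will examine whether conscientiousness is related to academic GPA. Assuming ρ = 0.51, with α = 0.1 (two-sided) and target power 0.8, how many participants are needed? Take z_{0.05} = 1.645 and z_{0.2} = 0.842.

Fisher's z: C = ½·ln((1+r)/(1−r)) = ½·ln(3.0816) = 0.5627.
n = ((z_{α/2} + z_β)/C)² + 3.
(1.645 + 0.842) / 0.5627 = 2.487 / 0.5627 = 4.420.
n = 4.420² + 3 = 19.53 + 3 = 22.5.
Round up.

n = 23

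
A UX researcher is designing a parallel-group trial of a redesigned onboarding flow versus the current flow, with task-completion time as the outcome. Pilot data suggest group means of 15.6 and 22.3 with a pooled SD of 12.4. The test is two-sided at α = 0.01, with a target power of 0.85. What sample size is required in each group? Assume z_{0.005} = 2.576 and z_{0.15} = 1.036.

Cohen's d = |M₁ − M₂| / SD_pooled = |15.6 − 22.3| / 12.4 = 6.7 / 12.4 = 0.540.
For two independent groups with equal n: n = 2·((z_{α/2} + z_β) / d)².
z_{α/2} + z_β = 2.576 + 1.036 = 3.612.
n = 2 × (3.612 / 0.540)² = 2 × 6.689² = 2 × 44.74 = 89.5.
Round up to the next whole participant.

n = 90 per group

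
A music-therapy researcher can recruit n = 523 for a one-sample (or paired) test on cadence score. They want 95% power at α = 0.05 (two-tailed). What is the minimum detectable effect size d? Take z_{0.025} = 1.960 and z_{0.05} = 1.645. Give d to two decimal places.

For a single sample (or paired design) of n = 523: d_min = (z_{α/2} + z_β)/√n.
z-sum = 1.960 + 1.645 = 3.605.
d_min = 3.605 / √523 = 3.605 / 22.869 = 0.158.

d_min ≈ 0.16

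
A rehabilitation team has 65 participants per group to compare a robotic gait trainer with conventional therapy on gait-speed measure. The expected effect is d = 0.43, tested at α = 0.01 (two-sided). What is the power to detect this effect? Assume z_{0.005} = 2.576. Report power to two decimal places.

For two equal groups, power = Φ(d·√(n/2) − z_{α/2}).
d·√(n/2) = 0.43 × √(65/2) = 0.43 × 5.701 = 2.451.
z_β = 2.451 − 2.576 = -0.125.
Power = Φ(-0.125) = 0.450.

power ≈ 0.45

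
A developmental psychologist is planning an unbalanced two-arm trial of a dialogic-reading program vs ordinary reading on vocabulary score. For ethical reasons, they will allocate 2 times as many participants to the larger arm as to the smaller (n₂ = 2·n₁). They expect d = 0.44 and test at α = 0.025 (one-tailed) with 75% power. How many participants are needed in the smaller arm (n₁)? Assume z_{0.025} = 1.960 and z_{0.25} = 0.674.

With allocation ratio k = n₂/n₁ = 2, Var(x̄₁−x̄₂) = σ²(1/n₁ + 1/(k·n₁)) = σ²·(k+1)/(k·n₁).
So n₁ = (1 + 1/k)·((z_{α} + z_β)/d)² = 1.500 × (2.634/0.44)².
n₁ = 1.500 × 35.84 = 53.8.
Round up: n₁ = 54, giving n₂ = 2 × 54 = 108.

n₁ = 54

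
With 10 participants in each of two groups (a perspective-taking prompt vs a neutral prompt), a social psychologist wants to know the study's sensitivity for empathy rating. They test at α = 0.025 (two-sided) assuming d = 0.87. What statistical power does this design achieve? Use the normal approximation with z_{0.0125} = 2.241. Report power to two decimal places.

power ≈ 0.38

For two equal groups, power = Φ(d·√(n/2) − z_{α/2}).
d·√(n/2) = 0.87 × √(10/2) = 0.87 × 2.236 = 1.945.
z_β = 1.945 − 2.241 = -0.296.
Power = Φ(-0.296) = 0.384.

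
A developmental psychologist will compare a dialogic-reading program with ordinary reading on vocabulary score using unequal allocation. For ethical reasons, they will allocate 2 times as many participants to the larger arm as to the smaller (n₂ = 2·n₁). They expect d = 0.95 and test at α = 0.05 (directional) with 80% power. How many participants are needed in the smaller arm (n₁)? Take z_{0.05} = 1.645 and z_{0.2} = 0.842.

n₁ = 11

With allocation ratio k = n₂/n₁ = 2, Var(x̄₁−x̄₂) = σ²(1/n₁ + 1/(k·n₁)) = σ²·(k+1)/(k·n₁).
So n₁ = (1 + 1/k)·((z_{α} + z_β)/d)² = 1.500 × (2.487/0.95)².
n₁ = 1.500 × 6.85 = 10.3.
Round up: n₁ = 11, giving n₂ = 2 × 11 = 22.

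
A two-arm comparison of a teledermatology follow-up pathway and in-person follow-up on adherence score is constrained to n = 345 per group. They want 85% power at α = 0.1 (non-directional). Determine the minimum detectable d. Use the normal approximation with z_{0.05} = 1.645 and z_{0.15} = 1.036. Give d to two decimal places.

For two independent groups of n = 345 each: d_min = (z_{α/2} + z_β)·√(2/n).
z-sum = 1.645 + 1.036 = 2.681.
d_min = 2.681 × √(2/345) = 2.681 × 0.0761 = 0.204.

d_min ≈ 0.20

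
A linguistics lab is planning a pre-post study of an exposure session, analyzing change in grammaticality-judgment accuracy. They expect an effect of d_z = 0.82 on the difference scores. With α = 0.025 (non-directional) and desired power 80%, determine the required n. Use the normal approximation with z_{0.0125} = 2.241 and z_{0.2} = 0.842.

For a paired (one-sample on differences) test: n = ((z_{α/2} + z_β) / d)².
z_{α/2} + z_β = 2.241 + 0.842 = 3.083.
n = (3.083 / 0.82)² = 3.760² = 14.14.
Round up.

n = 15 pairs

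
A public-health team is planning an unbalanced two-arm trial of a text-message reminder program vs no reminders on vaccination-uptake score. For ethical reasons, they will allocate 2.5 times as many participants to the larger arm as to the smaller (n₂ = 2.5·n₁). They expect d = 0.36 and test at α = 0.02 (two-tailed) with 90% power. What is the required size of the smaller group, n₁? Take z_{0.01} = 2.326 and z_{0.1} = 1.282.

With allocation ratio k = n₂/n₁ = 2.5, Var(x̄₁−x̄₂) = σ²(1/n₁ + 1/(k·n₁)) = σ²·(k+1)/(k·n₁).
So n₁ = (1 + 1/k)·((z_{α/2} + z_β)/d)² = 1.400 × (3.608/0.36)².
n₁ = 1.400 × 100.44 = 140.6.
Round up: n₁ = 141, giving n₂ = ⌈2.5 × 141⌉ = ⌈352.5⌉ = 353.

n₁ = 141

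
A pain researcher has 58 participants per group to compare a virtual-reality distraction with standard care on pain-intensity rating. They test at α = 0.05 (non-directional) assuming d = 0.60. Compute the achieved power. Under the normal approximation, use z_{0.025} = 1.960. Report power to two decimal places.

For two equal groups, power = Φ(d·√(n/2) − z_{α/2}).
d·√(n/2) = 0.60 × √(58/2) = 0.60 × 5.385 = 3.231.
z_β = 3.231 − 1.960 = 1.271.
Power = Φ(1.271) = 0.898.

power ≈ 0.90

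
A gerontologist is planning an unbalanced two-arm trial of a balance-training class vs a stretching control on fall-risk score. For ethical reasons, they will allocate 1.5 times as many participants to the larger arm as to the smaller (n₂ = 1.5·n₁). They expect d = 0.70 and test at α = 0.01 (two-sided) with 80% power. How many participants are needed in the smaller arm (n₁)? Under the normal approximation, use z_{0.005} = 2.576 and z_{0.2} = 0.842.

n₁ = 40

With allocation ratio k = n₂/n₁ = 1.5, Var(x̄₁−x̄₂) = σ²(1/n₁ + 1/(k·n₁)) = σ²·(k+1)/(k·n₁).
So n₁ = (1 + 1/k)·((z_{α/2} + z_β)/d)² = 1.667 × (3.418/0.70)².
n₁ = 1.667 × 23.84 = 39.7.
Round up: n₁ = 40, giving n₂ = 1.5 × 40 = 60.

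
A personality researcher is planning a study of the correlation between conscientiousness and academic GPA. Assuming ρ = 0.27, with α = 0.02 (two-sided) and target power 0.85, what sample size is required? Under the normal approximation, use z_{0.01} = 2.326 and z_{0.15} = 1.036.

n = 151

Fisher's z: C = ½·ln((1+r)/(1−r)) = ½·ln(1.7397) = 0.2769.
n = ((z_{α/2} + z_β)/C)² + 3.
(2.326 + 1.036) / 0.2769 = 3.362 / 0.2769 = 12.142.
n = 12.142² + 3 = 147.42 + 3 = 150.4.
Round up.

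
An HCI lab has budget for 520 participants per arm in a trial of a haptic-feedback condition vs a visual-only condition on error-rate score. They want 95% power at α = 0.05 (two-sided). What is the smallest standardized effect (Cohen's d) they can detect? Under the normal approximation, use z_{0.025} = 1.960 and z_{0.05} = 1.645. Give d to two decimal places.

d_min ≈ 0.22

For two independent groups of n = 520 each: d_min = (z_{α/2} + z_β)·√(2/n).
z-sum = 1.960 + 1.645 = 3.605.
d_min = 3.605 × √(2/520) = 3.605 × 0.0620 = 0.224.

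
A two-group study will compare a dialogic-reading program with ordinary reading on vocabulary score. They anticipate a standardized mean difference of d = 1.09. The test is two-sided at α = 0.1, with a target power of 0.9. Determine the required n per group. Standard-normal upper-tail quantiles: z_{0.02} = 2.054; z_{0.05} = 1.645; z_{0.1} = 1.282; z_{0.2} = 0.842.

For two independent groups with equal n: n = 2·((z_{α/2} + z_β) / d)².
z_{α/2} + z_β = 1.645 + 1.282 = 2.927.
n = 2 × (2.927 / 1.09)² = 2 × 2.685² = 2 × 7.21 = 14.4.
Round up to the next whole participant.

n = 15 per group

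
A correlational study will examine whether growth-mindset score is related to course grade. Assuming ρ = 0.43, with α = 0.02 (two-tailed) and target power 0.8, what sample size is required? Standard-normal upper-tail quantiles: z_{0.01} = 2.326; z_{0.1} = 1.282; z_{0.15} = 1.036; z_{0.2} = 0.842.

n = 51

Fisher's z: C = ½·ln((1+r)/(1−r)) = ½·ln(2.5088) = 0.4599.
n = ((z_{α/2} + z_β)/C)² + 3.
(2.326 + 0.842) / 0.4599 = 3.168 / 0.4599 = 6.888.
n = 6.888² + 3 = 47.45 + 3 = 50.5.
Round up.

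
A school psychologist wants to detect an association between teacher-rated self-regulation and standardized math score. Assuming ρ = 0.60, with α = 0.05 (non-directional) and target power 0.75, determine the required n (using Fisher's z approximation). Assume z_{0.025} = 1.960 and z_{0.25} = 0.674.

n = 18

Fisher's z: C = ½·ln((1+r)/(1−r)) = ½·ln(4.0000) = 0.6931.
n = ((z_{α/2} + z_β)/C)² + 3.
(1.960 + 0.674) / 0.6931 = 2.634 / 0.6931 = 3.800.
n = 3.800² + 3 = 14.44 + 3 = 17.4.
Round up.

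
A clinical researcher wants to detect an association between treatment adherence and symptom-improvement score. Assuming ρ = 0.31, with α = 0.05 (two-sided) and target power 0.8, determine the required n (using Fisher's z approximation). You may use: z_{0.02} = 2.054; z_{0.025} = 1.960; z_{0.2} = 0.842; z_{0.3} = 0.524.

n = 80

Fisher's z: C = ½·ln((1+r)/(1−r)) = ½·ln(1.8986) = 0.3205.
n = ((z_{α/2} + z_β)/C)² + 3.
(1.960 + 0.842) / 0.3205 = 2.802 / 0.3205 = 8.743.
n = 8.743² + 3 = 76.43 + 3 = 79.4.
Round up.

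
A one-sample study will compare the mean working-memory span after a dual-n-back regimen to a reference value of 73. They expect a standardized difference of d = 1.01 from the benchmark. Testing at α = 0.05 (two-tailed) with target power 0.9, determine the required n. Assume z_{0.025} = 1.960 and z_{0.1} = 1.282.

n = 11

For a one-sample test: n = ((z_{α/2} + z_β) / d)².
z_{α/2} + z_β = 1.960 + 1.282 = 3.242.
n = (3.242 / 1.01)² = 3.210² = 10.30.
Round up.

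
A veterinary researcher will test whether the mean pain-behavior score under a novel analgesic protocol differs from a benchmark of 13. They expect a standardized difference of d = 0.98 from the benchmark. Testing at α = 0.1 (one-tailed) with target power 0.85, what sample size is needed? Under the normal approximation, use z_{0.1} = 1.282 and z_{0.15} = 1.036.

For a one-sample test: n = ((z_{α} + z_β) / d)².
z_{α} + z_β = 1.282 + 1.036 = 2.318.
n = (2.318 / 0.98)² = 2.365² = 5.59.
Round up.

n = 6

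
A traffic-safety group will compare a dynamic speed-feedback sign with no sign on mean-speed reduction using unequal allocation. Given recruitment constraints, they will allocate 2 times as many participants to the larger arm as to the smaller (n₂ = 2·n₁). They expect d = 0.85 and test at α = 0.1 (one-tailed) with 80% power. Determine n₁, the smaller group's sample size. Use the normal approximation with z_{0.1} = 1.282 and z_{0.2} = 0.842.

With allocation ratio k = n₂/n₁ = 2, Var(x̄₁−x̄₂) = σ²(1/n₁ + 1/(k·n₁)) = σ²·(k+1)/(k·n₁).
So n₁ = (1 + 1/k)·((z_{α} + z_β)/d)² = 1.500 × (2.124/0.85)².
n₁ = 1.500 × 6.24 = 9.4.
Round up: n₁ = 10, giving n₂ = 2 × 10 = 20.

n₁ = 10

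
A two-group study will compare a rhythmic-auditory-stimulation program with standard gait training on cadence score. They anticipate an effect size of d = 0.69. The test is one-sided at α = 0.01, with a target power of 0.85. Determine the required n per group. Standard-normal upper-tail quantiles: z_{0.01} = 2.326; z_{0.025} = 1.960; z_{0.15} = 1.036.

For two independent groups with equal n: n = 2·((z_{α} + z_β) / d)².
z_{α} + z_β = 2.326 + 1.036 = 3.362.
n = 2 × (3.362 / 0.69)² = 2 × 4.872² = 2 × 23.74 = 47.5.
Round up to the next whole participant.

n = 48 per group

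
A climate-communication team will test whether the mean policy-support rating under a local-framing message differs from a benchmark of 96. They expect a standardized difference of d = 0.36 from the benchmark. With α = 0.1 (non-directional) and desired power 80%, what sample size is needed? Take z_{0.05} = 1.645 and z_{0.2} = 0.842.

n = 48

For a one-sample test: n = ((z_{α/2} + z_β) / d)².
z_{α/2} + z_β = 1.645 + 0.842 = 2.487.
n = (2.487 / 0.36)² = 6.908² = 47.73.
Round up.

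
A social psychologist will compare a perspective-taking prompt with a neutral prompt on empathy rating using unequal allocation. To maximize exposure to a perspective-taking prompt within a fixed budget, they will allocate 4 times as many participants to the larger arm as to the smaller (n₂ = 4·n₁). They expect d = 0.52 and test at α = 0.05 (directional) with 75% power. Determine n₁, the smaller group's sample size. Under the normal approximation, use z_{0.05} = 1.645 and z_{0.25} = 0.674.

n₁ = 25

With allocation ratio k = n₂/n₁ = 4, Var(x̄₁−x̄₂) = σ²(1/n₁ + 1/(k·n₁)) = σ²·(k+1)/(k·n₁).
So n₁ = (1 + 1/k)·((z_{α} + z_β)/d)² = 1.250 × (2.319/0.52)².
n₁ = 1.250 × 19.89 = 24.9.
Round up: n₁ = 25, giving n₂ = 4 × 25 = 100.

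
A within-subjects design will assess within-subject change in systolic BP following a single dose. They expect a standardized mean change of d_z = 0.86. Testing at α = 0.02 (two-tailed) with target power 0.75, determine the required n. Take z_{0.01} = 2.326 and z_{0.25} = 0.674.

n = 13 pairs

For a paired (one-sample on differences) test: n = ((z_{α/2} + z_β) / d)².
z_{α/2} + z_β = 2.326 + 0.674 = 3.000.
n = (3.000 / 0.86)² = 3.488² = 12.17.
Round up.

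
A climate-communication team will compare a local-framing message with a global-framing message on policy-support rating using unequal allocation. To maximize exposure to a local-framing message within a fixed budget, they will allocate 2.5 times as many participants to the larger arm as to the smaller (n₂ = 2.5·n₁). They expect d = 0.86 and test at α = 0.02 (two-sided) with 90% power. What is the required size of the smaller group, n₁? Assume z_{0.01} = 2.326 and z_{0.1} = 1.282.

With allocation ratio k = n₂/n₁ = 2.5, Var(x̄₁−x̄₂) = σ²(1/n₁ + 1/(k·n₁)) = σ²·(k+1)/(k·n₁).
So n₁ = (1 + 1/k)·((z_{α/2} + z_β)/d)² = 1.400 × (3.608/0.86)².
n₁ = 1.400 × 17.60 = 24.6.
Round up: n₁ = 25, giving n₂ = ⌈2.5 × 25⌉ = ⌈62.5⌉ = 63.

n₁ = 25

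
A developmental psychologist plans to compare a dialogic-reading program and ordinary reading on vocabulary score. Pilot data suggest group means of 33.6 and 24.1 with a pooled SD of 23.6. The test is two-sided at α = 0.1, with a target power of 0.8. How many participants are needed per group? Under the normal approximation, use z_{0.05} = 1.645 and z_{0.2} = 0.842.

n = 77 per group

Cohen's d = |M₁ − M₂| / SD_pooled = |33.6 − 24.1| / 23.6 = 9.5 / 23.6 = 0.403.
For two independent groups with equal n: n = 2·((z_{α/2} + z_β) / d)².
z_{α/2} + z_β = 1.645 + 0.842 = 2.487.
n = 2 × (2.487 / 0.403)² = 2 × 6.171² = 2 × 38.08 = 76.2.
Round up to the next whole participant.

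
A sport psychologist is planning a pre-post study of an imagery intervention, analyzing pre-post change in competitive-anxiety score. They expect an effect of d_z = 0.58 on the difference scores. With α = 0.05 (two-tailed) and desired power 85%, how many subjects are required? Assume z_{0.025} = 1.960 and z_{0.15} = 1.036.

n = 27 pairs

For a paired (one-sample on differences) test: n = ((z_{α/2} + z_β) / d)².
z_{α/2} + z_β = 1.960 + 1.036 = 2.996.
n = (2.996 / 0.58)² = 5.166² = 26.68.
Round up.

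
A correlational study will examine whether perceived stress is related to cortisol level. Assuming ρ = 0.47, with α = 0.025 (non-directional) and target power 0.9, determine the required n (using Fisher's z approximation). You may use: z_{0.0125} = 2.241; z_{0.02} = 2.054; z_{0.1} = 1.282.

n = 51

Fisher's z: C = ½·ln((1+r)/(1−r)) = ½·ln(2.7736) = 0.5101.
n = ((z_{α/2} + z_β)/C)² + 3.
(2.241 + 1.282) / 0.5101 = 3.523 / 0.5101 = 6.906.
n = 6.906² + 3 = 47.70 + 3 = 50.7.
Round up.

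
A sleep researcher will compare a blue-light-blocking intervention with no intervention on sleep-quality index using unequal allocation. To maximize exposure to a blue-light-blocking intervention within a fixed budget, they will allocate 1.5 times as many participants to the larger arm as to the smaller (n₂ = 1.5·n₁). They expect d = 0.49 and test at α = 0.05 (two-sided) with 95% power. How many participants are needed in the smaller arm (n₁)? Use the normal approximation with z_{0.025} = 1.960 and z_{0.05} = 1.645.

With allocation ratio k = n₂/n₁ = 1.5, Var(x̄₁−x̄₂) = σ²(1/n₁ + 1/(k·n₁)) = σ²·(k+1)/(k·n₁).
So n₁ = (1 + 1/k)·((z_{α/2} + z_β)/d)² = 1.667 × (3.605/0.49)².
n₁ = 1.667 × 54.13 = 90.2.
Round up: n₁ = 91, giving n₂ = ⌈1.5 × 91⌉ = ⌈136.5⌉ = 137.

n₁ = 91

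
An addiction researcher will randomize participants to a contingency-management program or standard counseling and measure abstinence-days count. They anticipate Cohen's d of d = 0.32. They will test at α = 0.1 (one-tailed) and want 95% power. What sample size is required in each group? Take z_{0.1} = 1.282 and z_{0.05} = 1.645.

n = 168 per group

For two independent groups with equal n: n = 2·((z_{α} + z_β) / d)².
z_{α} + z_β = 1.282 + 1.645 = 2.927.
n = 2 × (2.927 / 0.32)² = 2 × 9.147² = 2 × 83.67 = 167.3.
Round up to the next whole participant.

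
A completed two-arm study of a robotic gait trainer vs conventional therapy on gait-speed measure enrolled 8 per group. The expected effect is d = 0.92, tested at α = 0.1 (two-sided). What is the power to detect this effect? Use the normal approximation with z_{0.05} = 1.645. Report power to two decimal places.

For two equal groups, power = Φ(d·√(n/2) − z_{α/2}).
d·√(n/2) = 0.92 × √(8/2) = 0.92 × 2.000 = 1.840.
z_β = 1.840 − 1.645 = 0.195.
Power = Φ(0.195) = 0.577.

power ≈ 0.58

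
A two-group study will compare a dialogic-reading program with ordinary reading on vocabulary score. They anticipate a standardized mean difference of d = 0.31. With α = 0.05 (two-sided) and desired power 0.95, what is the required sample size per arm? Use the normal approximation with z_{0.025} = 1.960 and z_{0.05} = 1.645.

n = 271 per group

For two independent groups with equal n: n = 2·((z_{α/2} + z_β) / d)².
z_{α/2} + z_β = 1.960 + 1.645 = 3.605.
n = 2 × (3.605 / 0.31)² = 2 × 11.629² = 2 × 135.23 = 270.5.
Round up to the next whole participant.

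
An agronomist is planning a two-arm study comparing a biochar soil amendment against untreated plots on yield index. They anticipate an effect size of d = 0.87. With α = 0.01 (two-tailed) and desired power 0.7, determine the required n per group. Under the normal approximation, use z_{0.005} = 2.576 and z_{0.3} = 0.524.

n = 26 per group

For two independent groups with equal n: n = 2·((z_{α/2} + z_β) / d)².
z_{α/2} + z_β = 2.576 + 0.524 = 3.100.
n = 2 × (3.100 / 0.87)² = 2 × 3.563² = 2 × 12.70 = 25.4.
Round up to the next whole participant.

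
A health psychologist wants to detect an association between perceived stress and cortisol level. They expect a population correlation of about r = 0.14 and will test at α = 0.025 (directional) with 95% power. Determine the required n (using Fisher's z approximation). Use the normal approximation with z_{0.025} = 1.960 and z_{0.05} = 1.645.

Fisher's z: C = ½·ln((1+r)/(1−r)) = ½·ln(1.3256) = 0.1409.
n = ((z_{α} + z_β)/C)² + 3.
(1.960 + 1.645) / 0.1409 = 3.605 / 0.1409 = 25.586.
n = 25.586² + 3 = 654.62 + 3 = 657.6.
Round up.

n = 658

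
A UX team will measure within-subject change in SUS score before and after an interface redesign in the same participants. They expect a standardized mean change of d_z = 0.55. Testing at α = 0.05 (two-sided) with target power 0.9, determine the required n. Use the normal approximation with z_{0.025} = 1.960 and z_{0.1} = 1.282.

n = 35 pairs

For a paired (one-sample on differences) test: n = ((z_{α/2} + z_β) / d)².
z_{α/2} + z_β = 1.960 + 1.282 = 3.242.
n = (3.242 / 0.55)² = 5.895² = 34.75.
Round up.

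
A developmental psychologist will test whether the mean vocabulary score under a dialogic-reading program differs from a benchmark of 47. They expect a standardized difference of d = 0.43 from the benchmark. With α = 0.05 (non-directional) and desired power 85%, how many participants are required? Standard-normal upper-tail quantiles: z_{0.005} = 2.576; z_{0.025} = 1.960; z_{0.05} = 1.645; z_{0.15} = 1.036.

n = 49

For a one-sample test: n = ((z_{α/2} + z_β) / d)².
z_{α/2} + z_β = 1.960 + 1.036 = 2.996.
n = (2.996 / 0.43)² = 6.967² = 48.55.
Round up.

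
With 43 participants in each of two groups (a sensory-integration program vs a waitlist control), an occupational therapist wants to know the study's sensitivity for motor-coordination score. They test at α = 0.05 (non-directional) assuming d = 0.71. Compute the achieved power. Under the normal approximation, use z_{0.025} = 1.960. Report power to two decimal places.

power ≈ 0.91

For two equal groups, power = Φ(d·√(n/2) − z_{α/2}).
d·√(n/2) = 0.71 × √(43/2) = 0.71 × 4.637 = 3.292.
z_β = 3.292 − 1.960 = 1.332.
Power = Φ(1.332) = 0.909.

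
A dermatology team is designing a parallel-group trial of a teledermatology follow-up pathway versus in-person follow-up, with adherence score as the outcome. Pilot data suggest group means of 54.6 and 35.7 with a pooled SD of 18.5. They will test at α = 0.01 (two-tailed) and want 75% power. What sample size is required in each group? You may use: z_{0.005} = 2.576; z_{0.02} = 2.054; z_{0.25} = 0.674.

n = 21 per group

Cohen's d = |M₁ − M₂| / SD_pooled = |54.6 − 35.7| / 18.5 = 18.9 / 18.5 = 1.022.
For two independent groups with equal n: n = 2·((z_{α/2} + z_β) / d)².
z_{α/2} + z_β = 2.576 + 0.674 = 3.250.
n = 2 × (3.250 / 1.022)² = 2 × 3.180² = 2 × 10.11 = 20.2.
Round up to the next whole participant.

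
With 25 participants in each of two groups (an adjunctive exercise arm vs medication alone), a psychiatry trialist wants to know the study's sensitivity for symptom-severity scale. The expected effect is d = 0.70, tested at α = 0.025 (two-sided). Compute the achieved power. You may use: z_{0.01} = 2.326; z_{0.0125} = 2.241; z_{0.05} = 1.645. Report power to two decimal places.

power ≈ 0.59

For two equal groups, power = Φ(d·√(n/2) − z_{α/2}).
d·√(n/2) = 0.70 × √(25/2) = 0.70 × 3.536 = 2.475.
z_β = 2.475 − 2.241 = 0.234.
Power = Φ(0.234) = 0.592.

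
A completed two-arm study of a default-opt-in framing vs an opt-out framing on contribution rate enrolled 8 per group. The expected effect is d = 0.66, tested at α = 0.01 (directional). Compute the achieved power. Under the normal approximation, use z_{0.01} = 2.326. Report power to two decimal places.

power ≈ 0.16

For two equal groups, power = Φ(d·√(n/2) − z_{α}).
d·√(n/2) = 0.66 × √(8/2) = 0.66 × 2.000 = 1.320.
z_β = 1.320 − 2.326 = -1.006.
Power = Φ(-1.006) = 0.157.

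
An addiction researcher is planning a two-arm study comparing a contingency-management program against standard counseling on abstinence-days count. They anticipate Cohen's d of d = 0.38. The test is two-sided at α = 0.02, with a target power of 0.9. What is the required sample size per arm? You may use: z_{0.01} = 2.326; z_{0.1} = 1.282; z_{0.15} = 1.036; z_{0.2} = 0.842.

For two independent groups with equal n: n = 2·((z_{α/2} + z_β) / d)².
z_{α/2} + z_β = 2.326 + 1.282 = 3.608.
n = 2 × (3.608 / 0.38)² = 2 × 9.495² = 2 × 90.15 = 180.3.
Round up to the next whole participant.

n = 181 per group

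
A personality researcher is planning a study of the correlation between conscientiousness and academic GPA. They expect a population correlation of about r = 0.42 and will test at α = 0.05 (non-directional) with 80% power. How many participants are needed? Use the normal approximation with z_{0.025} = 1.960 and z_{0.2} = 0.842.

n = 43

Fisher's z: C = ½·ln((1+r)/(1−r)) = ½·ln(2.4483) = 0.4477.
n = ((z_{α/2} + z_β)/C)² + 3.
(1.960 + 0.842) / 0.4477 = 2.802 / 0.4477 = 6.259.
n = 6.259² + 3 = 39.17 + 3 = 42.2.
Round up.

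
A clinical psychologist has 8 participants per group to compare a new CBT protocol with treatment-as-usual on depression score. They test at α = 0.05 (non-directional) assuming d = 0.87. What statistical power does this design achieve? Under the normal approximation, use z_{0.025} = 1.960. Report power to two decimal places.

power ≈ 0.41

For two equal groups, power = Φ(d·√(n/2) − z_{α/2}).
d·√(n/2) = 0.87 × √(8/2) = 0.87 × 2.000 = 1.740.
z_β = 1.740 − 1.960 = -0.220.
Power = Φ(-0.220) = 0.413.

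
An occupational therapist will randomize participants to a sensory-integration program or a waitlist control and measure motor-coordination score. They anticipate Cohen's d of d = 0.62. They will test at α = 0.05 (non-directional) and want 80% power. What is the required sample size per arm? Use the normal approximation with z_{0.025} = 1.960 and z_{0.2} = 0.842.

For two independent groups with equal n: n = 2·((z_{α/2} + z_β) / d)².
z_{α/2} + z_β = 1.960 + 0.842 = 2.802.
n = 2 × (2.802 / 0.62)² = 2 × 4.519² = 2 × 20.42 = 40.8.
Round up to the next whole participant.

n = 41 per group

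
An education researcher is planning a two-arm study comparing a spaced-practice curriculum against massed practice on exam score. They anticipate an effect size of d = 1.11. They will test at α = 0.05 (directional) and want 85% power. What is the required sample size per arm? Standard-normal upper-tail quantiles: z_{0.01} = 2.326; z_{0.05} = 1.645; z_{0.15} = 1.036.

For two independent groups with equal n: n = 2·((z_{α} + z_β) / d)².
z_{α} + z_β = 1.645 + 1.036 = 2.681.
n = 2 × (2.681 / 1.11)² = 2 × 2.415² = 2 × 5.83 = 11.7.
Round up to the next whole participant.

n = 12 per group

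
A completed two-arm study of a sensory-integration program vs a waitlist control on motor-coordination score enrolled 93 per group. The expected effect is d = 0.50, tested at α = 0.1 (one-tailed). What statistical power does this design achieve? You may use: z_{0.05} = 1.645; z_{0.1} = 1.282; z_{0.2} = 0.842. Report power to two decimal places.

power ≈ 0.98

For two equal groups, power = Φ(d·√(n/2) − z_{α}).
d·√(n/2) = 0.50 × √(93/2) = 0.50 × 6.819 = 3.410.
z_β = 3.410 − 1.282 = 2.128.
Power = Φ(2.128) = 0.983.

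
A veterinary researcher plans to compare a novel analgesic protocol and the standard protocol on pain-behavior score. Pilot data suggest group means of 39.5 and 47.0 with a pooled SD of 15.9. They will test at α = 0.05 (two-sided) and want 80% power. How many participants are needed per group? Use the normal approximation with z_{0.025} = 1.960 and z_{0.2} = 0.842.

n = 71 per group

Cohen's d = |M₁ − M₂| / SD_pooled = |39.5 − 47.0| / 15.9 = 7.5 / 15.9 = 0.472.
For two independent groups with equal n: n = 2·((z_{α/2} + z_β) / d)².
z_{α/2} + z_β = 1.960 + 0.842 = 2.802.
n = 2 × (2.802 / 0.472)² = 2 × 5.936² = 2 × 35.24 = 70.5.
Round up to the next whole participant.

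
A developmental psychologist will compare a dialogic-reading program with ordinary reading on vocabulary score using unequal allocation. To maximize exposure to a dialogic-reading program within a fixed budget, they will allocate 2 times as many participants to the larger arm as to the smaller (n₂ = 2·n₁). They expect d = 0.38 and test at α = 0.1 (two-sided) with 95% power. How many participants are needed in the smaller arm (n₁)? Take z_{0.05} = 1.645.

n₁ = 113

With allocation ratio k = n₂/n₁ = 2, Var(x̄₁−x̄₂) = σ²(1/n₁ + 1/(k·n₁)) = σ²·(k+1)/(k·n₁).
So n₁ = (1 + 1/k)·((z_{α/2} + z_β)/d)² = 1.500 × (3.290/0.38)².
n₁ = 1.500 × 74.96 = 112.4.
Round up: n₁ = 113, giving n₂ = 2 × 113 = 226.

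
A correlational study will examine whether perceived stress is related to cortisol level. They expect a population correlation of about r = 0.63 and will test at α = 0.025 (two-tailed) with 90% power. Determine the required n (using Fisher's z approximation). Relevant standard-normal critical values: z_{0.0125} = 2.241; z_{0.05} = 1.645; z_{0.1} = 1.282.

Fisher's z: C = ½·ln((1+r)/(1−r)) = ½·ln(4.4054) = 0.7414.
n = ((z_{α/2} + z_β)/C)² + 3.
(2.241 + 1.282) / 0.7414 = 3.523 / 0.7414 = 4.752.
n = 4.752² + 3 = 22.58 + 3 = 25.6.
Round up.

n = 26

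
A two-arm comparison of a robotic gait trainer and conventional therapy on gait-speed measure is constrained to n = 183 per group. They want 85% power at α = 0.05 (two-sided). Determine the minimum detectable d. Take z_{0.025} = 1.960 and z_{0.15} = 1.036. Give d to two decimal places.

d_min ≈ 0.31

For two independent groups of n = 183 each: d_min = (z_{α/2} + z_β)·√(2/n).
z-sum = 1.960 + 1.036 = 2.996.
d_min = 2.996 × √(2/183) = 2.996 × 0.1045 = 0.313.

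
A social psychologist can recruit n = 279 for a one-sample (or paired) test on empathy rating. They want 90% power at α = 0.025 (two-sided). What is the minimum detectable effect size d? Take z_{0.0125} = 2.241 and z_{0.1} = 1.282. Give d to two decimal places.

For a single sample (or paired design) of n = 279: d_min = (z_{α/2} + z_β)/√n.
z-sum = 2.241 + 1.282 = 3.523.
d_min = 3.523 / √279 = 3.523 / 16.703 = 0.211.

d_min ≈ 0.21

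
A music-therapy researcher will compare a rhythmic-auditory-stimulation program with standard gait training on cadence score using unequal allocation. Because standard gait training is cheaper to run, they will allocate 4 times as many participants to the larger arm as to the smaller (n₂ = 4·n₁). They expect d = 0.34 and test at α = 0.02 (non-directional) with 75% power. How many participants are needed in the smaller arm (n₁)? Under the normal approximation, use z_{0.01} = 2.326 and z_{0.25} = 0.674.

n₁ = 98

With allocation ratio k = n₂/n₁ = 4, Var(x̄₁−x̄₂) = σ²(1/n₁ + 1/(k·n₁)) = σ²·(k+1)/(k·n₁).
So n₁ = (1 + 1/k)·((z_{α/2} + z_β)/d)² = 1.250 × (3.000/0.34)².
n₁ = 1.250 × 77.85 = 97.3.
Round up: n₁ = 98, giving n₂ = 4 × 98 = 392.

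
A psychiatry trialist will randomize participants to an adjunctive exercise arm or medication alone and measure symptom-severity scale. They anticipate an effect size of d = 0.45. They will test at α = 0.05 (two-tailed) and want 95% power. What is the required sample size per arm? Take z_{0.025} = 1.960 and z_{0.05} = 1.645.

For two independent groups with equal n: n = 2·((z_{α/2} + z_β) / d)².
z_{α/2} + z_β = 1.960 + 1.645 = 3.605.
n = 2 × (3.605 / 0.45)² = 2 × 8.011² = 2 × 64.18 = 128.4.
Round up to the next whole participant.

n = 129 per group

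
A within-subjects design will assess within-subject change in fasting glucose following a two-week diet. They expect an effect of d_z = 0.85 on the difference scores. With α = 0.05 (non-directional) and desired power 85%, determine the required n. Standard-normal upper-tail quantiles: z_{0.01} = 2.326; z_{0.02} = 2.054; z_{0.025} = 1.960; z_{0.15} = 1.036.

n = 13 pairs

For a paired (one-sample on differences) test: n = ((z_{α/2} + z_β) / d)².
z_{α/2} + z_β = 1.960 + 1.036 = 2.996.
n = (2.996 / 0.85)² = 3.525² = 12.42.
Round up.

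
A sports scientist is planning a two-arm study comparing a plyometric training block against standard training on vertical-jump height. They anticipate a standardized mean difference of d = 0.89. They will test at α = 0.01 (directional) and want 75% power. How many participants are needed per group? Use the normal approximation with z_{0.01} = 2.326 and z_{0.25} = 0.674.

For two independent groups with equal n: n = 2·((z_{α} + z_β) / d)².
z_{α} + z_β = 2.326 + 0.674 = 3.000.
n = 2 × (3.000 / 0.89)² = 2 × 3.371² = 2 × 11.36 = 22.7.
Round up to the next whole participant.

n = 23 per group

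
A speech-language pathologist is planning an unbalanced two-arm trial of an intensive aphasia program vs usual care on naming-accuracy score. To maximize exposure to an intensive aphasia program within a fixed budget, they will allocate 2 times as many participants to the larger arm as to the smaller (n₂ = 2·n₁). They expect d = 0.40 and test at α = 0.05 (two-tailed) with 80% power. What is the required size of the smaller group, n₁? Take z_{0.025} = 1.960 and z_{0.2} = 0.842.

With allocation ratio k = n₂/n₁ = 2, Var(x̄₁−x̄₂) = σ²(1/n₁ + 1/(k·n₁)) = σ²·(k+1)/(k·n₁).
So n₁ = (1 + 1/k)·((z_{α/2} + z_β)/d)² = 1.500 × (2.802/0.40)².
n₁ = 1.500 × 49.07 = 73.6.
Round up: n₁ = 74, giving n₂ = 2 × 74 = 148.

n₁ = 74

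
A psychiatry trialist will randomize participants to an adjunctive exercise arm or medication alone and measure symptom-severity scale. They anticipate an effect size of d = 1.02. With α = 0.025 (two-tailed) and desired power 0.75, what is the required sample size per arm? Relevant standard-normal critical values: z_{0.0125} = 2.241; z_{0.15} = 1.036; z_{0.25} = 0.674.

n = 17 per group

For two independent groups with equal n: n = 2·((z_{α/2} + z_β) / d)².
z_{α/2} + z_β = 2.241 + 0.674 = 2.915.
n = 2 × (2.915 / 1.02)² = 2 × 2.858² = 2 × 8.17 = 16.3.
Round up to the next whole participant.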